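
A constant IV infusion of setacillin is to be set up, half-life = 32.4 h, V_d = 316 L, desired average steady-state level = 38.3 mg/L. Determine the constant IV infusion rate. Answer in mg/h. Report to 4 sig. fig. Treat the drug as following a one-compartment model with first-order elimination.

258.9 mg/h

k = ln2 / t½ = 0.693147 / 32.4 = 0.02139 h⁻¹
CL = k × Vd = 0.02139 × 316 = 6.759 L/h
At steady state, infusion rate R₀ = Css × CL = 38.3 × 6.759 = 258.9 mg/h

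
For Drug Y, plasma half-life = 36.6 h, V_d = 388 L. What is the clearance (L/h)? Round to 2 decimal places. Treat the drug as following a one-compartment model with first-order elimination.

k = ln2 / t½ = 0.693147 / 36.6 = 0.01894 h⁻¹
CL = k × Vd = 0.01894 × 388 = 7.349 L/h

7.35 L/h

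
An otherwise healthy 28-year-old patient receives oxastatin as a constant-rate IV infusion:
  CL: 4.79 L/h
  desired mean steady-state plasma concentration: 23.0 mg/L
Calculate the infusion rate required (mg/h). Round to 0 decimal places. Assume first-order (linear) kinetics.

At steady state, infusion rate R₀ = Css × CL = 23.0 × 4.790 = 110.2 mg/h

110 mg/h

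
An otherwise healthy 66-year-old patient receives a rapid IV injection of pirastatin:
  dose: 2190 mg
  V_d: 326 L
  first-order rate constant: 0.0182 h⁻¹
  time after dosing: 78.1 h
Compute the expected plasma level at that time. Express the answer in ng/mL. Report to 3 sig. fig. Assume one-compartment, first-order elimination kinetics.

C₀ = Dose / Vd = 2190 / 326 = 6.718 mg/L
C = C₀ · e^(−k·t) = 6.718 × e^(−0.01820 × 78.1)
  = 6.718 × 0.2414 = 1.622 mg/L
Convert: 1.622 mg/L × 1000 = 1622 ng/mL

1620 ng/mL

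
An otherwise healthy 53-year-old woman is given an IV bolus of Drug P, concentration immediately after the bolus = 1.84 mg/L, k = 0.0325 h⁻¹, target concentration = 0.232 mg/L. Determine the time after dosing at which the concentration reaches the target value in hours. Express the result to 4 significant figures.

63.72 h

t = ln(C₀ / C) / k = ln(1.840 / 0.232) / 0.03250
  = ln(7.931) / 0.03250 = 2.071 / 0.03250 = 63.72 h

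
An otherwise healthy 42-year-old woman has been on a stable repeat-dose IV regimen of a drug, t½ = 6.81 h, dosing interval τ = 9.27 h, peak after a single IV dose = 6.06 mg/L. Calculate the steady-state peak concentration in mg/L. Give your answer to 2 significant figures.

9.9 mg/L

k = ln2 / t½ = 0.693147 / 6.81 = 0.1018 h⁻¹
e^(−kτ) = e^(−0.1018 × 9.27) = 0.3892
Accumulation ratio R = 1 / (1 − e^(−kτ)) = 1 / (1 − 0.3892) = 1.637
Steady-state peak = C₀ × R = 6.06 × 1.637 = 9.920 mg/L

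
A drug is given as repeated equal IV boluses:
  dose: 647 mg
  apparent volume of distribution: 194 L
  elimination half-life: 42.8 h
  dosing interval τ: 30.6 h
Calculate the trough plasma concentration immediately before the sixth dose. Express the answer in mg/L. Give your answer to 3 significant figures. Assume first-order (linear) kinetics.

C₀ per dose = Dose / Vd = 647 / 194 = 3.335 mg/L
k = ln2 / t½ = 0.693147 / 42.8 = 0.01620 h⁻¹
Fraction remaining after one interval: r = e^(−kτ) = e^(−0.01620 × 30.6) = 0.6091
Before dose 6, 5 doses have been given (aged 1τ, 2τ, 3τ, 4τ, 5τ).
C_trough = C₀ × (r + r² + … + r^5) = C₀ × r(1−r^5)/(1−r)
        = 3.335 × 0.6091 × (1 − 0.08384) / (1 − 0.6091) = 4.761 mg/L

4.76 mg/L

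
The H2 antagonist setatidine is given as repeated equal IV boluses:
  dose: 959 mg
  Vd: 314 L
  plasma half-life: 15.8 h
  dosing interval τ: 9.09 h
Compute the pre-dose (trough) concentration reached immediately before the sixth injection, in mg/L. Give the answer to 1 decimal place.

C₀ per dose = Dose / Vd = 959 / 314 = 3.054 mg/L
k = ln2 / t½ = 0.693147 / 15.8 = 0.04387 h⁻¹
Fraction remaining after one interval: r = e^(−kτ) = e^(−0.04387 × 9.09) = 0.6711
Before dose 6, 5 doses have been given (aged 1τ, 2τ, 3τ, 4τ, 5τ).
C_trough = C₀ × (r + r² + … + r^5) = C₀ × r(1−r^5)/(1−r)
        = 3.054 × 0.6711 × (1 − 0.1361) / (1 − 0.6711) = 5.383 mg/L

5.4 mg/L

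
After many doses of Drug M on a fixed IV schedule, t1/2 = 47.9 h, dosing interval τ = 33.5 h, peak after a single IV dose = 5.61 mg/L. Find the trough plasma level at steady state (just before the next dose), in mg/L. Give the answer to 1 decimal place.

9.0 mg/L

k = ln2 / t½ = 0.693147 / 47.9 = 0.01447 h⁻¹
e^(−kτ) = e^(−0.01447 × 33.5) = 0.6159
Accumulation ratio R = 1 / (1 − e^(−kτ)) = 1 / (1 − 0.6159) = 2.603
Steady-state trough = C₀ × R × e^(−kτ) = 5.61 × 2.603 × 0.6159 = 8.994 mg/L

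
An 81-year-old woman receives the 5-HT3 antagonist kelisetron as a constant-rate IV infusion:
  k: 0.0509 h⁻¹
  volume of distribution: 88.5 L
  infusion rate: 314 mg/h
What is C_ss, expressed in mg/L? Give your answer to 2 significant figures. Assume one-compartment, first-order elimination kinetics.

CL = k × Vd = 0.05090 × 88.5 = 4.505 L/h
At steady state Css = R₀ / CL = 314 / 4.505 = 69.70 mg/L

70 mg/L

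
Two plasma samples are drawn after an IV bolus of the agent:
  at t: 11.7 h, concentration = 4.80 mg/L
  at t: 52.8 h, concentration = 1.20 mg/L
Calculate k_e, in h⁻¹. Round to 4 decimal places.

0.0337 h⁻¹

k = ln(C₁/C₂) / (t₂ − t₁) = ln(4.80/1.20) / (52.8 − 11.7)
  = 1.386 / 41.10 = 0.03372 h⁻¹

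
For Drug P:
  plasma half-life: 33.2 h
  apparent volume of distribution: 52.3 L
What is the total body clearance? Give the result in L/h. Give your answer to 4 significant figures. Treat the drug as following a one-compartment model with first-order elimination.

1.092 L/h

k = ln2 / t½ = 0.693147 / 33.2 = 0.02088 h⁻¹
CL = k × Vd = 0.02088 × 52.3 = 1.092 L/h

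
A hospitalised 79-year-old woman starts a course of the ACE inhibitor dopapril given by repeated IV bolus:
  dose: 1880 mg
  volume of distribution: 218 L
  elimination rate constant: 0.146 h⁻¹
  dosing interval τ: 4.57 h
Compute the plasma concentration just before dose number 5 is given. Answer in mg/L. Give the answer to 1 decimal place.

C₀ per dose = Dose / Vd = 1880 / 218 = 8.624 mg/L
Fraction remaining after one interval: r = e^(−kτ) = e^(−0.1460 × 4.57) = 0.5131
Before dose 5, 4 doses have been given (aged 1τ, 2τ, 3τ, 4τ).
C_trough = C₀ × (r + r² + … + r^4) = C₀ × r(1−r^4)/(1−r)
        = 8.624 × 0.5131 × (1 − 0.06931) / (1 − 0.5131) = 8.458 mg/L

8.5 mg/L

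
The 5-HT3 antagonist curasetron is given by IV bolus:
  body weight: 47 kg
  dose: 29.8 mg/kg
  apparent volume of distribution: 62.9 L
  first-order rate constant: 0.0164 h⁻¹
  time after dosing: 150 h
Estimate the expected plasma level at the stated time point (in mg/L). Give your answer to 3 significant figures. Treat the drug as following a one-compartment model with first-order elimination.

1.90 mg/L

Total dose = 29.8 × 47 = 1401 mg
C₀ = Dose / Vd = 1401 / 62.9 = 22.27 mg/L
C = C₀ · e^(−k·t) = 22.27 × e^(−0.01640 × 150)
  = 22.27 × 0.08543 = 1.903 mg/L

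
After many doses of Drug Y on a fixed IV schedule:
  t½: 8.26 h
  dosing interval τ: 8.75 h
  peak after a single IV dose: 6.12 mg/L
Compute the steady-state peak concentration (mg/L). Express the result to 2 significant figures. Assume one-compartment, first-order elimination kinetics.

k = ln2 / t½ = 0.693147 / 8.26 = 0.08392 h⁻¹
e^(−kτ) = e^(−0.08392 × 8.75) = 0.4798
Accumulation ratio R = 1 / (1 − e^(−kτ)) = 1 / (1 − 0.4798) = 1.922
Steady-state peak = C₀ × R = 6.12 × 1.922 = 11.76 mg/L

12 mg/L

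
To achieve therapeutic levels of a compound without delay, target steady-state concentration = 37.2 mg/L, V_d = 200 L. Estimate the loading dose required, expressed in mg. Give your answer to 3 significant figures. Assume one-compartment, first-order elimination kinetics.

7440 mg

LD = Css × Vd = 37.2 × 200 = 7440 mg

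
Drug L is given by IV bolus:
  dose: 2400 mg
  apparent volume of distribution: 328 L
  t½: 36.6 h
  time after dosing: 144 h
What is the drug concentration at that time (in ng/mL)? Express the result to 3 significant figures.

479 ng/mL

C₀ = Dose / Vd = 2400 / 328 = 7.317 mg/L
k = ln2 / t½ = 0.693147 / 36.6 = 0.01894 h⁻¹
C = C₀ · e^(−k·t) = 7.317 × e^(−0.01894 × 144)
  = 7.317 × 0.06539 = 0.4785 mg/L
Convert: 0.4785 mg/L × 1000 = 478.5 ng/mL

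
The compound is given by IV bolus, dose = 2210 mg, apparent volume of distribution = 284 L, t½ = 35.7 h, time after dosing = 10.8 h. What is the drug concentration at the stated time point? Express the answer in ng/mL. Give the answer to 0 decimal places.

6310 ng/mL

C₀ = Dose / Vd = 2210 / 284 = 7.782 mg/L
k = ln2 / t½ = 0.693147 / 35.7 = 0.01942 h⁻¹
C = C₀ · e^(−k·t) = 7.782 × e^(−0.01942 × 10.8)
  = 7.782 × 0.8108 = 6.310 mg/L
Convert: 6.310 mg/L × 1000 = 6310 ng/mL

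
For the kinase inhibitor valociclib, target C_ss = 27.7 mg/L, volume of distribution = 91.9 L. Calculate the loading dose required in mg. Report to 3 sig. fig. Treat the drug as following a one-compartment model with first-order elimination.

2550 mg

LD = Css × Vd = 27.7 × 91.9 = 2546 mg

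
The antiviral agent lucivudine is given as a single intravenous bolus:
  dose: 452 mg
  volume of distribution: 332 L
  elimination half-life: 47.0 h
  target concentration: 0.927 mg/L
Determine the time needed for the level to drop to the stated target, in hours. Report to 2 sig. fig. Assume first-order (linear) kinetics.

26 h

C₀ = Dose / Vd = 452.0 / 332 = 1.361 mg/L
k = ln2 / t½ = 0.693147 / 47.0 = 0.01475 h⁻¹
t = ln(C₀ / C) / k = ln(1.361 / 0.927) / 0.01475
  = ln(1.468) / 0.01475 = 0.3839 / 0.01475 = 26.03 h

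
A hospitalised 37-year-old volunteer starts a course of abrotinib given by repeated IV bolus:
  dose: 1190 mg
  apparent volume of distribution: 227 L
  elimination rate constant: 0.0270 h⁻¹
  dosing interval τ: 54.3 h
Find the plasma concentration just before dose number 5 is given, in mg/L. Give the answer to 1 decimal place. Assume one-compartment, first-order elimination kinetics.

C₀ per dose = Dose / Vd = 1190 / 227 = 5.242 mg/L
Fraction remaining after one interval: r = e^(−kτ) = e^(−0.02700 × 54.3) = 0.2308
Before dose 5, 4 doses have been given (aged 1τ, 2τ, 3τ, 4τ).
C_trough = C₀ × (r + r² + … + r^4) = C₀ × r(1−r^4)/(1−r)
        = 5.242 × 0.2308 × (1 − 0.002838) / (1 − 0.2308) = 1.568 mg/L

1.6 mg/L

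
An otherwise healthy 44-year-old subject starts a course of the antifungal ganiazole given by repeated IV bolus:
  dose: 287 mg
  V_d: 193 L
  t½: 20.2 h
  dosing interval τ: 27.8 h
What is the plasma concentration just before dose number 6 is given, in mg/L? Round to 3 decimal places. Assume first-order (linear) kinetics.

0.924 mg/L

C₀ per dose = Dose / Vd = 287 / 193 = 1.487 mg/L
k = ln2 / t½ = 0.693147 / 20.2 = 0.03431 h⁻¹
Fraction remaining after one interval: r = e^(−kτ) = e^(−0.03431 × 27.8) = 0.3853
Before dose 6, 5 doses have been given (aged 1τ, 2τ, 3τ, 4τ, 5τ).
C_trough = C₀ × (r + r² + … + r^5) = C₀ × r(1−r^5)/(1−r)
        = 1.487 × 0.3853 × (1 − 0.008492) / (1 − 0.3853) = 0.9242 mg/L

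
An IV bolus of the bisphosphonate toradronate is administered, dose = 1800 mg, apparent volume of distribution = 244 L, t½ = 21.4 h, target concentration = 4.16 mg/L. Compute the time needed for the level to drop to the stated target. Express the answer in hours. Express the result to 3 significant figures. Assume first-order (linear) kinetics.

17.7 h

C₀ = Dose / Vd = 1800 / 244 = 7.377 mg/L
k = ln2 / t½ = 0.693147 / 21.4 = 0.03239 h⁻¹
t = ln(C₀ / C) / k = ln(7.377 / 4.16) / 0.03239
  = ln(1.773) / 0.03239 = 0.5727 / 0.03239 = 17.68 h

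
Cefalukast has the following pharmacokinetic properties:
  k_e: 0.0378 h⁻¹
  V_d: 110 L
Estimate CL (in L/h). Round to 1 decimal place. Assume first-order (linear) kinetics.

4.2 L/h

CL = k × Vd = 0.0378 × 110 = 4.158 L/h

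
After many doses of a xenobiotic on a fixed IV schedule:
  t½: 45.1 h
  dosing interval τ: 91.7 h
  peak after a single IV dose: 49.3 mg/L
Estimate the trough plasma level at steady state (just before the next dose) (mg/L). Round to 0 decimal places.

16 mg/L

k = ln2 / t½ = 0.693147 / 45.1 = 0.01537 h⁻¹
e^(−kτ) = e^(−0.01537 × 91.7) = 0.2443
Accumulation ratio R = 1 / (1 − e^(−kτ)) = 1 / (1 − 0.2443) = 1.323
Steady-state trough = C₀ × R × e^(−kτ) = 49.3 × 1.323 × 0.2443 = 15.93 mg/L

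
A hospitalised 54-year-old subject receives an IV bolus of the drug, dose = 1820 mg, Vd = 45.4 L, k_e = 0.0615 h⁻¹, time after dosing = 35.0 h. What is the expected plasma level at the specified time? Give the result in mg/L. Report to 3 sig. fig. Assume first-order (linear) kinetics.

C₀ = Dose / Vd = 1820 / 45.4 = 40.09 mg/L
C = C₀ · e^(−k·t) = 40.09 × e^(−0.06150 × 35.0)
  = 40.09 × 0.1162 = 4.658 mg/L

4.66 mg/L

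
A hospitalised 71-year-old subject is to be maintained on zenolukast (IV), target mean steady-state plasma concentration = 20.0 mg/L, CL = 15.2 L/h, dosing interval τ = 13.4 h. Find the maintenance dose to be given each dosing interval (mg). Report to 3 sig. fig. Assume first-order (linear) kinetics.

4070 mg

At steady state, Dose/τ = Css × CL.
Dose = Css × CL × τ = 20.0 × 15.20 × 13.4 = 4074 mg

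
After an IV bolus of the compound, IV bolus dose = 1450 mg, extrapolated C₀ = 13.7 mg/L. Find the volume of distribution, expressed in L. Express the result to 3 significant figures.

106 L

Vd = Dose / C₀ = 1450 / 13.7 = 105.8 L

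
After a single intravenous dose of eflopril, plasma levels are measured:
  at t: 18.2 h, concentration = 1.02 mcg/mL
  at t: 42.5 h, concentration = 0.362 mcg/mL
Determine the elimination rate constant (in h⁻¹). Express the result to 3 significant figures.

k = ln(C₁/C₂) / (t₂ − t₁) = ln(1.02/0.362) / (42.5 − 18.2)
  = 1.036 / 24.30 = 0.04263 h⁻¹

0.0426 h⁻¹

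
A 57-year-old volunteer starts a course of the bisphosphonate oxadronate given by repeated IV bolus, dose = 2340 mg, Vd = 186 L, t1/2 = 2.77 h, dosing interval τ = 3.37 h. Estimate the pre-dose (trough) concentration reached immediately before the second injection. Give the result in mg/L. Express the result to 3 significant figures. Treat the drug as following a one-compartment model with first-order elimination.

5.41 mg/L

C₀ per dose = Dose / Vd = 2340 / 186 = 12.58 mg/L
k = ln2 / t½ = 0.693147 / 2.77 = 0.2502 h⁻¹
Fraction remaining after one interval: r = e^(−kτ) = e^(−0.2502 × 3.37) = 0.4303
Before dose 2, 1 dose has been given (aged 1τ).
C_trough = C₀ × r = 12.58 × 0.4303 = 5.413 mg/L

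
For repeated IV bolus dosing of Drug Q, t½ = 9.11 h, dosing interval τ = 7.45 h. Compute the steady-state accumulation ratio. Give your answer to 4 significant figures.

2.311

k = ln2 / t½ = 0.693147 / 9.11 = 0.07609 h⁻¹
e^(−kτ) = e^(−0.07609 × 7.45) = 0.5673
Accumulation ratio R = 1 / (1 − e^(−kτ)) = 1 / (1 − 0.5673) = 2.311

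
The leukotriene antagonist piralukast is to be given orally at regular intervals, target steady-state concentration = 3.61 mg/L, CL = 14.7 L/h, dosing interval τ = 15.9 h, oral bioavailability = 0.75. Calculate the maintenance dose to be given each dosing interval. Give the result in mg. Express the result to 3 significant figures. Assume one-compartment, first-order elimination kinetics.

1130 mg

At steady state, F × (Dose/τ) = Css × CL.
Dose = Css × CL × τ / F = 3.61 × 14.70 × 15.9 / 0.75 = 1125 mg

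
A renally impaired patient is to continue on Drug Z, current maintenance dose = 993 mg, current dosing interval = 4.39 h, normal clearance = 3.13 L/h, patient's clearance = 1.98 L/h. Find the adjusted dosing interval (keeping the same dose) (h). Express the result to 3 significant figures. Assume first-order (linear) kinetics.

To keep the same average steady-state level, dosing rate must scale with clearance.
CL ratio = 1.98 / 3.13 = 0.6326
New interval (same dose) = 4.39 / 0.6326 = 6.940 h

6.94 h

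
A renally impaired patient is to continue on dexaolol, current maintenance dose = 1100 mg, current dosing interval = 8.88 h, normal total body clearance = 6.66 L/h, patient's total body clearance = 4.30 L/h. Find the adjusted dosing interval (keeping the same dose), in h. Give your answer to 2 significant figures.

To keep the same average steady-state level, dosing rate must scale with clearance.
CL ratio = 4.30 / 6.66 = 0.6456
New interval (same dose) = 8.88 / 0.6456 = 13.75 h

14 h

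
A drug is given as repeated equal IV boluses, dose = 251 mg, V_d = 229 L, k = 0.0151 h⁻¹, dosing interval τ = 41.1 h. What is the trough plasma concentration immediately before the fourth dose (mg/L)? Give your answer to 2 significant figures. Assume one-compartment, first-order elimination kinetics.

C₀ per dose = Dose / Vd = 251 / 229 = 1.096 mg/L
Fraction remaining after one interval: r = e^(−kτ) = e^(−0.01510 × 41.1) = 0.5376
Before dose 4, 3 doses have been given (aged 1τ, 2τ, 3τ).
C_trough = C₀ × (r + r² + … + r^3) = C₀ × r(1−r^3)/(1−r)
        = 1.096 × 0.5376 × (1 − 0.1554) / (1 − 0.5376) = 1.076 mg/L

1.1 mg/L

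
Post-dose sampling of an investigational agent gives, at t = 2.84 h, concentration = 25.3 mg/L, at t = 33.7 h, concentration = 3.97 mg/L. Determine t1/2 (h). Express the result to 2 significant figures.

k = ln(C₁/C₂) / (t₂ − t₁) = ln(25.3/3.97) / (33.7 − 2.84)
  = 1.852 / 30.86 = 0.06001 h⁻¹
t½ = ln2 / k = 0.693147 / 0.06001 = 11.55 h

12 h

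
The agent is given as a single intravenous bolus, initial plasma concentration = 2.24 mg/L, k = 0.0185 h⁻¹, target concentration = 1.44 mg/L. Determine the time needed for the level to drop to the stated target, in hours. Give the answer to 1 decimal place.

t = ln(C₀ / C) / k = ln(2.240 / 1.44) / 0.01850
  = ln(1.556) / 0.01850 = 0.4421 / 0.01850 = 23.90 h

23.9 h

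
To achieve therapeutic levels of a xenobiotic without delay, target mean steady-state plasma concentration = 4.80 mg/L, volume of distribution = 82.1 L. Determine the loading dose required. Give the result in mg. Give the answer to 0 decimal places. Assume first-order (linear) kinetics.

LD = Css × Vd = 4.80 × 82.1 = 394.1 mg

394 mg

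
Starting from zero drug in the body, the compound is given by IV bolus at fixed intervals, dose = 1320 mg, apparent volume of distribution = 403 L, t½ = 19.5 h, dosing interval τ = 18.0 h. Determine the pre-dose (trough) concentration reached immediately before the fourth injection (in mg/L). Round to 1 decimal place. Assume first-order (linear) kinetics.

C₀ per dose = Dose / Vd = 1320 / 403 = 3.275 mg/L
k = ln2 / t½ = 0.693147 / 19.5 = 0.03555 h⁻¹
Fraction remaining after one interval: r = e^(−kτ) = e^(−0.03555 × 18.0) = 0.5273
Before dose 4, 3 doses have been given (aged 1τ, 2τ, 3τ).
C_trough = C₀ × (r + r² + … + r^3) = C₀ × r(1−r^3)/(1−r)
        = 3.275 × 0.5273 × (1 − 0.1466) / (1 − 0.5273) = 3.118 mg/L

3.1 mg/L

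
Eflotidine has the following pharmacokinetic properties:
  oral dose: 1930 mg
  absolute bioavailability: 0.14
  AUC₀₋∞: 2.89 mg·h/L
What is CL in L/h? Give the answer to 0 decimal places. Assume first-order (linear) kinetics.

93 L/h

CL = F·Dose / AUC = 0.14 × 1930 / 2.89 = 93.49 L/h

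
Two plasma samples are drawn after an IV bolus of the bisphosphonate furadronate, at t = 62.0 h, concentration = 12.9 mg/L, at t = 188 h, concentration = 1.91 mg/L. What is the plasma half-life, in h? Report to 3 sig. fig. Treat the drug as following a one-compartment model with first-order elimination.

45.7 h

k = ln(C₁/C₂) / (t₂ − t₁) = ln(12.9/1.91) / (188 − 62.0)
  = 1.910 / 126.0 = 0.01516 h⁻¹
t½ = ln2 / k = 0.693147 / 0.01516 = 45.72 h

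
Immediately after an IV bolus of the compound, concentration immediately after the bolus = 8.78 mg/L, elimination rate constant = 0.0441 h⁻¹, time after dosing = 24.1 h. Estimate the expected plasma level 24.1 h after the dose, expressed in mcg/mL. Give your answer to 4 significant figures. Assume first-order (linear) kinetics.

3.033 mcg/mL

C = C₀ · e^(−k·t) = 8.780 × e^(−0.04410 × 24.1)
  = 8.780 × 0.3455 = 3.033 mg/L
(3.033 mg/L = 3.033 mcg/mL)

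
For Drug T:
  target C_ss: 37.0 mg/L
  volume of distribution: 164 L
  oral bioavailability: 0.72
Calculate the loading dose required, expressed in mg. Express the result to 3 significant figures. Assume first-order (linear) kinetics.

LD = Css × Vd / F = 37.0 × 164 / 0.72 = 8428 mg

8430 mg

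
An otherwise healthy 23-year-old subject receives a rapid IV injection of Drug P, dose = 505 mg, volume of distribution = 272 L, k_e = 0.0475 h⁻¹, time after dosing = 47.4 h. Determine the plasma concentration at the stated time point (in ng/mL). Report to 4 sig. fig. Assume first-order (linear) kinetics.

C₀ = Dose / Vd = 505.0 / 272 = 1.857 mg/L
C = C₀ · e^(−k·t) = 1.857 × e^(−0.04750 × 47.4)
  = 1.857 × 0.1052 = 0.1954 mg/L
Convert: 0.1954 mg/L × 1000 = 195.4 ng/mL

195.4 ng/mL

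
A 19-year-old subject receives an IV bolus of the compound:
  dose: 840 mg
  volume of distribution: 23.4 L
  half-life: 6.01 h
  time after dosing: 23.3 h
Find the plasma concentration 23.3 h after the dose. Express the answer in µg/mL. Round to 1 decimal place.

2.4 µg/mL

C₀ = Dose / Vd = 840.0 / 23.4 = 35.90 mg/L
k = ln2 / t½ = 0.693147 / 6.01 = 0.1153 h⁻¹
C = C₀ · e^(−k·t) = 35.90 × e^(−0.1153 × 23.3)
  = 35.90 × 0.06812 = 2.446 mg/L
(2.446 mg/L = 2.446 µg/mL)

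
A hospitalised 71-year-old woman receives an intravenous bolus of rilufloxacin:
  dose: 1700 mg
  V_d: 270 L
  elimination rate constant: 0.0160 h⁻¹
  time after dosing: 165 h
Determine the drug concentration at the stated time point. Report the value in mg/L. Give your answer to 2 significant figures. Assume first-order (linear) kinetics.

C₀ = Dose / Vd = 1700 / 270 = 6.296 mg/L
C = C₀ · e^(−k·t) = 6.296 × e^(−0.01600 × 165)
  = 6.296 × 0.07136 = 0.4493 mg/L

0.45 mg/L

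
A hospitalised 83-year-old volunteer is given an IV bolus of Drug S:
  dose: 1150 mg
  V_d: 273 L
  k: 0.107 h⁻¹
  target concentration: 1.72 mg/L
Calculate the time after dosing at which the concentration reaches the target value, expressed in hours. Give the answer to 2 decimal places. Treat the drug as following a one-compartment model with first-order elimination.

C₀ = Dose / Vd = 1150 / 273 = 4.212 mg/L
t = ln(C₀ / C) / k = ln(4.212 / 1.72) / 0.1070
  = ln(2.449) / 0.1070 = 0.8957 / 0.1070 = 8.371 h

8.37 h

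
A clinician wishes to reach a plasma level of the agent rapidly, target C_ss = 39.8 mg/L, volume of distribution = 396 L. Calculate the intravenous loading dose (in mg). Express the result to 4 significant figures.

LD = Css × Vd = 39.8 × 396 = 15760 mg

15760 mg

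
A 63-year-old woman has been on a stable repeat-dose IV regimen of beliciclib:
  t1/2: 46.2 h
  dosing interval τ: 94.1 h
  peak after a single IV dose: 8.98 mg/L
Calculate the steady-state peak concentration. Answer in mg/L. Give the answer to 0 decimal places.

12 mg/L

k = ln2 / t½ = 0.693147 / 46.2 = 0.01500 h⁻¹
e^(−kτ) = e^(−0.01500 × 94.1) = 0.2438
Accumulation ratio R = 1 / (1 − e^(−kτ)) = 1 / (1 − 0.2438) = 1.322
Steady-state peak = C₀ × R = 8.98 × 1.322 = 11.87 mg/L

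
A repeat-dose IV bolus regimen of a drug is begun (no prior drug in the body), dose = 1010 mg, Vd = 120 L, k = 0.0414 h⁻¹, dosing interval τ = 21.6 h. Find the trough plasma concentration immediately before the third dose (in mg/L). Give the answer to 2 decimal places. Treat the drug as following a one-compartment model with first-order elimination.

C₀ per dose = Dose / Vd = 1010 / 120 = 8.417 mg/L
Fraction remaining after one interval: r = e^(−kτ) = e^(−0.04140 × 21.6) = 0.4089
Before dose 3, 2 doses have been given (aged 1τ, 2τ).
C_trough = C₀ × (r + r²) = 8.417 × (0.4089 + 0.1672) = 4.849 mg/L

4.85 mg/L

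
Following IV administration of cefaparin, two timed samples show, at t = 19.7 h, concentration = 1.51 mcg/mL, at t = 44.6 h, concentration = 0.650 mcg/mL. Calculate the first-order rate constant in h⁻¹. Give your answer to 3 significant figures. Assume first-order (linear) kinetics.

k = ln(C₁/C₂) / (t₂ − t₁) = ln(1.51/0.650) / (44.6 − 19.7)
  = 0.8429 / 24.90 = 0.03385 h⁻¹

0.0339 h⁻¹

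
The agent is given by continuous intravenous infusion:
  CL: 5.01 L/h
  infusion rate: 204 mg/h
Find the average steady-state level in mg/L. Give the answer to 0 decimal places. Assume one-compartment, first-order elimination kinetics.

At steady state Css = R₀ / CL = 204 / 5.010 = 40.72 mg/L

41 mg/L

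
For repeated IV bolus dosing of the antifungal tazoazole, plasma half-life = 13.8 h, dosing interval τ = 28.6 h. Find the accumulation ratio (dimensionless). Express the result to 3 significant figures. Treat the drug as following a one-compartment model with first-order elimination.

k = ln2 / t½ = 0.693147 / 13.8 = 0.05023 h⁻¹
e^(−kτ) = e^(−0.05023 × 28.6) = 0.2377
Accumulation ratio R = 1 / (1 − e^(−kτ)) = 1 / (1 − 0.2377) = 1.312

1.31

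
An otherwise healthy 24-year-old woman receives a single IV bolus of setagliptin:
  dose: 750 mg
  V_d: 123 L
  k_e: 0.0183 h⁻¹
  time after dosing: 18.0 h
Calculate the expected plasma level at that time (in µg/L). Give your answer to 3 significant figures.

4390 µg/L

C₀ = Dose / Vd = 750.0 / 123 = 6.098 mg/L
C = C₀ · e^(−k·t) = 6.098 × e^(−0.01830 × 18.0)
  = 6.098 × 0.7194 = 4.387 mg/L
Convert: 4.387 mg/L × 1000 = 4387 µg/L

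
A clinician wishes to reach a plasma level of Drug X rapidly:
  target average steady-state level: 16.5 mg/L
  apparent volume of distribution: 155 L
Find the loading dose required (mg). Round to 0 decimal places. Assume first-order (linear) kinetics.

2558 mg

LD = Css × Vd = 16.5 × 155 = 2558 mg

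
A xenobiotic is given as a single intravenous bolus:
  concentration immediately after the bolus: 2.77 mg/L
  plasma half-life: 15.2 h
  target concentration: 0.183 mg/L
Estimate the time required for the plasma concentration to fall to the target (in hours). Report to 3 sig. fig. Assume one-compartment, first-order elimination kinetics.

k = ln2 / t½ = 0.693147 / 15.2 = 0.04560 h⁻¹
t = ln(C₀ / C) / k = ln(2.770 / 0.183) / 0.04560
  = ln(15.14) / 0.04560 = 2.717 / 0.04560 = 59.58 h

59.6 h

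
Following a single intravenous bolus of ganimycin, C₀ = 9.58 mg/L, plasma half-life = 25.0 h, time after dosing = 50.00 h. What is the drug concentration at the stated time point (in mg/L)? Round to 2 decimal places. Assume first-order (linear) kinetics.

2.40 mg/L

k = ln2 / t½ = 0.693147 / 25.0 = 0.02773 h⁻¹
t / t½ = 50.00 / 25.0 = 2 half-lives
C = C₀ × (1/2)^2 = 9.580 × 0.2500 = 2.395 mg/L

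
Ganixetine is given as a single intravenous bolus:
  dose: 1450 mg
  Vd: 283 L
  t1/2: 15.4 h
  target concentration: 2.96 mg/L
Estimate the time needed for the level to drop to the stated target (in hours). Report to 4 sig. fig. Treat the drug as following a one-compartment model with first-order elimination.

C₀ = Dose / Vd = 1450 / 283 = 5.124 mg/L
k = ln2 / t½ = 0.693147 / 15.4 = 0.04501 h⁻¹
t = ln(C₀ / C) / k = ln(5.124 / 2.96) / 0.04501
  = ln(1.731) / 0.04501 = 0.5487 / 0.04501 = 12.19 h

12.19 h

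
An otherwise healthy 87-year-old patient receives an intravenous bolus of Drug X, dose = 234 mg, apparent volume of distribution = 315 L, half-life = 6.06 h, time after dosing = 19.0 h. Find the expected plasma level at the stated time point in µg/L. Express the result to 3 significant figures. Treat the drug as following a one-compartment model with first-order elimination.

84.5 µg/L

C₀ = Dose / Vd = 234.0 / 315 = 0.7429 mg/L
k = ln2 / t½ = 0.693147 / 6.06 = 0.1144 h⁻¹
C = C₀ · e^(−k·t) = 0.7429 × e^(−0.1144 × 19.0)
  = 0.7429 × 0.1138 = 0.08454 mg/L
Convert: 0.08454 mg/L × 1000 = 84.54 µg/L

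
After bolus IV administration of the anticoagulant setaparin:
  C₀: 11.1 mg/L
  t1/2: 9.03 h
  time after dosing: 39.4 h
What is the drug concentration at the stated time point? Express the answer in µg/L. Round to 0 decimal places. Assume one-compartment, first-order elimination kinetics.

k = ln2 / t½ = 0.693147 / 9.03 = 0.07676 h⁻¹
C = C₀ · e^(−k·t) = 11.10 × e^(−0.07676 × 39.4)
  = 11.10 × 0.04859 = 0.5393 mg/L
Convert: 0.5393 mg/L × 1000 = 539.3 µg/L

539 µg/L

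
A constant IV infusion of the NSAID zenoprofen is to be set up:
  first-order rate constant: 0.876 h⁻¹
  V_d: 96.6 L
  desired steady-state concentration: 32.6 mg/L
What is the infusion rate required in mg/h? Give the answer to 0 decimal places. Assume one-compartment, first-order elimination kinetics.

2759 mg/h

CL = k × Vd = 0.8760 × 96.6 = 84.62 L/h
At steady state, infusion rate R₀ = Css × CL = 32.6 × 84.62 = 2759 mg/h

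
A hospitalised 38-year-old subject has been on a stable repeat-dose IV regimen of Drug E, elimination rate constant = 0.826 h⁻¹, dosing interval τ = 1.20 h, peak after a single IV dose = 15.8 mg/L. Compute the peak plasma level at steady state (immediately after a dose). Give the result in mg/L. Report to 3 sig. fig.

25.1 mg/L

e^(−kτ) = e^(−0.8260 × 1.20) = 0.3711
Accumulation ratio R = 1 / (1 − e^(−kτ)) = 1 / (1 − 0.3711) = 1.590
Steady-state peak = C₀ × R = 15.8 × 1.590 = 25.12 mg/L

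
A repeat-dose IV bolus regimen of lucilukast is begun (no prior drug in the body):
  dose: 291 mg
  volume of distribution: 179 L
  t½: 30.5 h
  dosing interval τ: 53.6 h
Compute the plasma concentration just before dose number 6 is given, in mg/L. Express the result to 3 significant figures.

C₀ per dose = Dose / Vd = 291 / 179 = 1.626 mg/L
k = ln2 / t½ = 0.693147 / 30.5 = 0.02273 h⁻¹
Fraction remaining after one interval: r = e^(−kτ) = e^(−0.02273 × 53.6) = 0.2957
Before dose 6, 5 doses have been given (aged 1τ, 2τ, 3τ, 4τ, 5τ).
C_trough = C₀ × (r + r² + … + r^5) = C₀ × r(1−r^5)/(1−r)
        = 1.626 × 0.2957 × (1 − 0.002261) / (1 − 0.2957) = 0.6811 mg/L

0.681 mg/L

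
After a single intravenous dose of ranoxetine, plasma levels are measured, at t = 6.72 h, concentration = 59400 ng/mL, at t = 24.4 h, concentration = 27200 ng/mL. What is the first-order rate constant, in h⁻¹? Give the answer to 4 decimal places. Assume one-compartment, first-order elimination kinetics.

0.0442 h⁻¹

k = ln(C₁/C₂) / (t₂ − t₁) = ln(59400/27200) / (24.4 − 6.72)
  = 0.7811 / 17.68 = 0.04418 h⁻¹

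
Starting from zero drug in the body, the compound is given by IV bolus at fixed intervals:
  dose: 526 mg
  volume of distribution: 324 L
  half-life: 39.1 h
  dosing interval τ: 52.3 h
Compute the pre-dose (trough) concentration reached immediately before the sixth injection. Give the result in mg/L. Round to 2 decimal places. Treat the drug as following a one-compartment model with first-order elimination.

1.05 mg/L

C₀ per dose = Dose / Vd = 526 / 324 = 1.623 mg/L
k = ln2 / t½ = 0.693147 / 39.1 = 0.01773 h⁻¹
Fraction remaining after one interval: r = e^(−kτ) = e^(−0.01773 × 52.3) = 0.3956
Before dose 6, 5 doses have been given (aged 1τ, 2τ, 3τ, 4τ, 5τ).
C_trough = C₀ × (r + r² + … + r^5) = C₀ × r(1−r^5)/(1−r)
        = 1.623 × 0.3956 × (1 − 0.009689) / (1 − 0.3956) = 1.052 mg/L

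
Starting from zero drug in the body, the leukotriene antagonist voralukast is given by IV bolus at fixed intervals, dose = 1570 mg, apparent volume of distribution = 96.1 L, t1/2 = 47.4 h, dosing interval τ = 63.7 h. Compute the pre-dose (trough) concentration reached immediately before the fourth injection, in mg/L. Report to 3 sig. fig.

C₀ per dose = Dose / Vd = 1570 / 96.1 = 16.34 mg/L
k = ln2 / t½ = 0.693147 / 47.4 = 0.01462 h⁻¹
Fraction remaining after one interval: r = e^(−kτ) = e^(−0.01462 × 63.7) = 0.3940
Before dose 4, 3 doses have been given (aged 1τ, 2τ, 3τ).
C_trough = C₀ × (r + r² + … + r^3) = C₀ × r(1−r^3)/(1−r)
        = 16.34 × 0.3940 × (1 − 0.06116) / (1 − 0.3940) = 9.974 mg/L

9.97 mg/L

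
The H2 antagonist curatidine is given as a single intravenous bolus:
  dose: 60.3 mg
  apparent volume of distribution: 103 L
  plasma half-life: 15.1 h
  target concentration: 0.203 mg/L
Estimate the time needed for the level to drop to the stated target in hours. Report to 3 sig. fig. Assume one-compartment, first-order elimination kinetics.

23.1 h

C₀ = Dose / Vd = 60.30 / 103 = 0.5854 mg/L
k = ln2 / t½ = 0.693147 / 15.1 = 0.04590 h⁻¹
t = ln(C₀ / C) / k = ln(0.5854 / 0.203) / 0.04590
  = ln(2.884) / 0.04590 = 1.059 / 0.04590 = 23.07 h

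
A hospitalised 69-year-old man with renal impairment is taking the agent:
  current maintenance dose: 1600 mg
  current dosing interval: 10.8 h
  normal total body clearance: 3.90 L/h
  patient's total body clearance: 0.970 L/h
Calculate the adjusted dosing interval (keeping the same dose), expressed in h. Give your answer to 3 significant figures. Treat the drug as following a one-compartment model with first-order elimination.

43.4 h

To keep the same average steady-state level, dosing rate must scale with clearance.
CL ratio = 0.970 / 3.90 = 0.2487
New interval (same dose) = 10.8 / 0.2487 = 43.43 h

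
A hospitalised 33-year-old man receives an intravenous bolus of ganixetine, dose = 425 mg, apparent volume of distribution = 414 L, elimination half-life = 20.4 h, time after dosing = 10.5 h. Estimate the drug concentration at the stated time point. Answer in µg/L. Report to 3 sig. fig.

719 µg/L

C₀ = Dose / Vd = 425.0 / 414 = 1.027 mg/L
k = ln2 / t½ = 0.693147 / 20.4 = 0.03398 h⁻¹
C = C₀ · e^(−k·t) = 1.027 × e^(−0.03398 × 10.5)
  = 1.027 × 0.6999 = 0.7188 mg/L
Convert: 0.7188 mg/L × 1000 = 718.8 µg/L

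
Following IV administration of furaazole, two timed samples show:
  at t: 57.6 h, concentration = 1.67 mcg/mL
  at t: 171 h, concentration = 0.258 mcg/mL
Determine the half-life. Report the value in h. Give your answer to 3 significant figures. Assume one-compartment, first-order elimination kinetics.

42.1 h

k = ln(C₁/C₂) / (t₂ − t₁) = ln(1.67/0.258) / (171 − 57.6)
  = 1.868 / 113.4 = 0.01647 h⁻¹
t½ = ln2 / k = 0.693147 / 0.01647 = 42.09 h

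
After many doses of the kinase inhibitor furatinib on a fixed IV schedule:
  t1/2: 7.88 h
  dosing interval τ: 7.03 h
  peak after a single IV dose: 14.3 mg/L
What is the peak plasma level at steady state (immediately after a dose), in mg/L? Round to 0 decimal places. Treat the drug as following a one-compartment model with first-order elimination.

k = ln2 / t½ = 0.693147 / 7.88 = 0.08796 h⁻¹
e^(−kτ) = e^(−0.08796 × 7.03) = 0.5388
Accumulation ratio R = 1 / (1 − e^(−kτ)) = 1 / (1 − 0.5388) = 2.168
Steady-state peak = C₀ × R = 14.3 × 2.168 = 31.00 mg/L

31 mg/L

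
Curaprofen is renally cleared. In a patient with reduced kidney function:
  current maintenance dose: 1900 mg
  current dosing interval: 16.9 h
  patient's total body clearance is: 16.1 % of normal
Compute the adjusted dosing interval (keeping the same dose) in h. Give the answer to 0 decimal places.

To keep the same average steady-state level, dosing rate must scale with clearance.
CL ratio = 16.1 / 100 = 0.1610
New interval (same dose) = 16.9 / 0.1610 = 105.0 h

105 h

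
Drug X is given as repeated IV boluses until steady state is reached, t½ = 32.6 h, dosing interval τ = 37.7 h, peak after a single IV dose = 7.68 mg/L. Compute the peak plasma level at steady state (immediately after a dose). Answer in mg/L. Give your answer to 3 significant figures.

k = ln2 / t½ = 0.693147 / 32.6 = 0.02126 h⁻¹
e^(−kτ) = e^(−0.02126 × 37.7) = 0.4487
Accumulation ratio R = 1 / (1 − e^(−kτ)) = 1 / (1 − 0.4487) = 1.814
Steady-state peak = C₀ × R = 7.68 × 1.814 = 13.93 mg/L

13.9 mg/L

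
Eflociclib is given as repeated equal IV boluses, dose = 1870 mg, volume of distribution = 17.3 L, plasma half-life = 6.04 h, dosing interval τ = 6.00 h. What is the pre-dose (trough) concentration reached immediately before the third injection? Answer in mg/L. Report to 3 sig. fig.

C₀ per dose = Dose / Vd = 1870 / 17.3 = 108.1 mg/L
k = ln2 / t½ = 0.693147 / 6.04 = 0.1148 h⁻¹
Fraction remaining after one interval: r = e^(−kτ) = e^(−0.1148 × 6.00) = 0.5022
Before dose 3, 2 doses have been given (aged 1τ, 2τ).
C_trough = C₀ × (r + r²) = 108.1 × (0.5022 + 0.2522) = 81.55 mg/L

81.6 mg/L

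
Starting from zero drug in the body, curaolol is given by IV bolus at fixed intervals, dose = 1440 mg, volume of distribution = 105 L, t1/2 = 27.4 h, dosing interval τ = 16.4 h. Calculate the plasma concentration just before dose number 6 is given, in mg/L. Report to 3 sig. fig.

23.3 mg/L

C₀ per dose = Dose / Vd = 1440 / 105 = 13.71 mg/L
k = ln2 / t½ = 0.693147 / 27.4 = 0.02530 h⁻¹
Fraction remaining after one interval: r = e^(−kτ) = e^(−0.02530 × 16.4) = 0.6604
Before dose 6, 5 doses have been given (aged 1τ, 2τ, 3τ, 4τ, 5τ).
C_trough = C₀ × (r + r² + … + r^5) = C₀ × r(1−r^5)/(1−r)
        = 13.71 × 0.6604 × (1 − 0.1256) / (1 − 0.6604) = 23.31 mg/L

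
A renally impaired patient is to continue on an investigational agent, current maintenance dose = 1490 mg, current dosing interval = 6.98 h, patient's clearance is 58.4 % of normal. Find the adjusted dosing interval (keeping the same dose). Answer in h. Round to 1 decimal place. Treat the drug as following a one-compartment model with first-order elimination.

To keep the same average steady-state level, dosing rate must scale with clearance.
CL ratio = 58.4 / 100 = 0.5840
New interval (same dose) = 6.98 / 0.5840 = 11.95 h

12.0 h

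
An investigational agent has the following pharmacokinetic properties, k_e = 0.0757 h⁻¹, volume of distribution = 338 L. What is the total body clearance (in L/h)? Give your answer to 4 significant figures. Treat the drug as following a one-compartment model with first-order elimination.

CL = k × Vd = 0.0757 × 338 = 25.59 L/h

25.59 L/h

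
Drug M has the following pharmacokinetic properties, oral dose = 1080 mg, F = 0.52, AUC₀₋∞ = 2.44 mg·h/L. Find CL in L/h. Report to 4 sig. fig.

230.2 L/h

CL = F·Dose / AUC = 0.52 × 1080 / 2.44 = 230.2 L/h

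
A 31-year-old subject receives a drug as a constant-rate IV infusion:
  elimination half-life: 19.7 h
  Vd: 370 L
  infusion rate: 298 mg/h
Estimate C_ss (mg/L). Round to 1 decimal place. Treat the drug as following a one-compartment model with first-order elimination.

k = ln2 / t½ = 0.693147 / 19.7 = 0.03519 h⁻¹
CL = k × Vd = 0.03519 × 370 = 13.02 L/h
At steady state Css = R₀ / CL = 298 / 13.02 = 22.89 mg/L

22.9 mg/L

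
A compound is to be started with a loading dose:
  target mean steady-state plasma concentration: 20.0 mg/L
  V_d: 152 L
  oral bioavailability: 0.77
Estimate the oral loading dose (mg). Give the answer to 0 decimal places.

LD = Css × Vd / F = 20.0 × 152 / 0.77 = 3948 mg

3948 mg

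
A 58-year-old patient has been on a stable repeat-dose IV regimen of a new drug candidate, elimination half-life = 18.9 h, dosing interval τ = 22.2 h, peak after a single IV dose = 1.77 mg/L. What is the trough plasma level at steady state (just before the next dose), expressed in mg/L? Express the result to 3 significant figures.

k = ln2 / t½ = 0.693147 / 18.9 = 0.03667 h⁻¹
e^(−kτ) = e^(−0.03667 × 22.2) = 0.4430
Accumulation ratio R = 1 / (1 − e^(−kτ)) = 1 / (1 − 0.4430) = 1.795
Steady-state trough = C₀ × R × e^(−kτ) = 1.77 × 1.795 × 0.4430 = 1.407 mg/L

1.41 mg/L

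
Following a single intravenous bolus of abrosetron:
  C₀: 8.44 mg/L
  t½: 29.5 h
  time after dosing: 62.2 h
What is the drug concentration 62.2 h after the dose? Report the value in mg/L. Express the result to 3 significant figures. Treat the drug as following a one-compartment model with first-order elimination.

1.96 mg/L

k = ln2 / t½ = 0.693147 / 29.5 = 0.02350 h⁻¹
C = C₀ · e^(−k·t) = 8.440 × e^(−0.02350 × 62.2)
  = 8.440 × 0.2318 = 1.956 mg/L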